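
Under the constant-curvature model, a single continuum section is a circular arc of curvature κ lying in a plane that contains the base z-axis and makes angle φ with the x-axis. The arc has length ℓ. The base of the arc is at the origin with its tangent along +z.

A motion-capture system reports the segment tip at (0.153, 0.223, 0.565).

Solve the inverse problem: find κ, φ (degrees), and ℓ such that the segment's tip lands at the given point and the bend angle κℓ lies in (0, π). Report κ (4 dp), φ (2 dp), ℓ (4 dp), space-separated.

1.3785 55.55 0.6477

ρ = √(x²+y²) = √(0.153² + 0.223²) = 0.27044
φ = atan2(y, x) mod 360° = atan2(0.223, 0.153) = 55.5460°
|p|² = ρ² + z² = 0.27044² + 0.565² = 0.39236
κ = 2ρ / |p|² = 2×0.27044 / 0.39236 = 1.37852
θ = 2·atan2(ρ, z) = 2·atan2(0.27044, 0.565) = 0.89285 rad
ℓ = θ/κ = 0.89285/1.37852 = 0.64769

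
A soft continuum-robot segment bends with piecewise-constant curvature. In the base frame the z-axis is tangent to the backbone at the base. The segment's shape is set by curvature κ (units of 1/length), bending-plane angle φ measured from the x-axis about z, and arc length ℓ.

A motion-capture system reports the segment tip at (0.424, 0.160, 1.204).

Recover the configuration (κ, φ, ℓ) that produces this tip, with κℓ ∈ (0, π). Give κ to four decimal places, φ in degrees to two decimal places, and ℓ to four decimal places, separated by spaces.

ρ = √(x²+y²) = √(0.424² + 0.160²) = 0.45318
φ = atan2(y, x) mod 360° = atan2(0.160, 0.424) = 20.6744°
|p|² = ρ² + z² = 0.45318² + 1.204² = 1.65499
κ = 2ρ / |p|² = 2×0.45318 / 1.65499 = 0.54766
θ = 2·atan2(ρ, z) = 2·atan2(0.45318, 1.204) = 0.71999 rad
ℓ = θ/κ = 0.71999/0.54766 = 1.31468

0.5477 20.67 1.3147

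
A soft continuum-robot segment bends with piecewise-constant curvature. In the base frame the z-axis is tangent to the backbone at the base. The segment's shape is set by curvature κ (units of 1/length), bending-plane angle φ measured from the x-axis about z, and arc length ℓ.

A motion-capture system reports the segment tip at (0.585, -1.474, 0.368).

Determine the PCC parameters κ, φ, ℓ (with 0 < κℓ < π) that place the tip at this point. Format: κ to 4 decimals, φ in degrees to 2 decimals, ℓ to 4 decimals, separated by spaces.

ρ = √(x²+y²) = √(0.585² + -1.474²) = 1.58584
φ = atan2(y, x) mod 360° = atan2(-1.474, 0.585) = 291.6471°
|p|² = ρ² + z² = 1.58584² + 0.368² = 2.65033
κ = 2ρ / |p|² = 2×1.58584 / 2.65033 = 1.19672
θ = 2·atan2(ρ, z) = 2·atan2(1.58584, 0.368) = 2.68556 rad
ℓ = θ/κ = 2.68556/1.19672 = 2.24411

1.1967 291.65 2.2441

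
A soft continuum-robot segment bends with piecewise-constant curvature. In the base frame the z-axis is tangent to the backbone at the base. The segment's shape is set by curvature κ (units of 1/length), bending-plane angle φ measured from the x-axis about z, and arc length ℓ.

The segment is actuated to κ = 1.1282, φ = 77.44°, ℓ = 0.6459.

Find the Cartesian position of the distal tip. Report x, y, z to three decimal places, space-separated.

θ = κ·ℓ = 1.1282 × 0.6459 = 0.72870 rad
ρ = (1 − cos θ)/κ = (1 − 0.74604)/1.1282 = 0.22510
z = sin θ / κ = 0.66590/1.1282 = 0.59024
x = ρ cos φ = 0.22510 × cos(77.44°) = 0.04895
y = ρ sin φ = 0.22510 × sin(77.44°) = 0.21972

0.049 0.220 0.590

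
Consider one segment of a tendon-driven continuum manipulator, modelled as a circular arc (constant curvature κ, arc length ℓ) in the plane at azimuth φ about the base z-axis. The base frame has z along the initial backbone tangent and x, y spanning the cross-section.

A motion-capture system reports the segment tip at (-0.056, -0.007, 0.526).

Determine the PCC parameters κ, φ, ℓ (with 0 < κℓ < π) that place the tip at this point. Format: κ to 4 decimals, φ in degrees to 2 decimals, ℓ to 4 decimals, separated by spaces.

0.4033 187.13 0.5300

ρ = √(x²+y²) = √(-0.056² + -0.007²) = 0.05644
φ = atan2(y, x) mod 360° = atan2(-0.007, -0.056) = 187.1250°
|p|² = ρ² + z² = 0.05644² + 0.526² = 0.27986
κ = 2ρ / |p|² = 2×0.05644 / 0.27986 = 0.40331
θ = 2·atan2(ρ, z) = 2·atan2(0.05644, 0.526) = 0.21377 rad
ℓ = θ/κ = 0.21377/0.40331 = 0.53003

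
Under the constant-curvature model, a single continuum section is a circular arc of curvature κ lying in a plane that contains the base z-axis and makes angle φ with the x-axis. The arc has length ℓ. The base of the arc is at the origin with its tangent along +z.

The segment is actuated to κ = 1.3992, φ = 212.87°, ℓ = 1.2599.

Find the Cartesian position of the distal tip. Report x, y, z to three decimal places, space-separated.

θ = κ·ℓ = 1.3992 × 1.2599 = 1.76285 rad
ρ = (1 − cos θ)/κ = (1 − -0.19088)/1.3992 = 0.85111
z = sin θ / κ = 0.98161/1.3992 = 0.70155
x = ρ cos φ = 0.85111 × cos(212.87°) = -0.71485
y = ρ sin φ = 0.85111 × sin(212.87°) = -0.46193

-0.715 -0.462 0.702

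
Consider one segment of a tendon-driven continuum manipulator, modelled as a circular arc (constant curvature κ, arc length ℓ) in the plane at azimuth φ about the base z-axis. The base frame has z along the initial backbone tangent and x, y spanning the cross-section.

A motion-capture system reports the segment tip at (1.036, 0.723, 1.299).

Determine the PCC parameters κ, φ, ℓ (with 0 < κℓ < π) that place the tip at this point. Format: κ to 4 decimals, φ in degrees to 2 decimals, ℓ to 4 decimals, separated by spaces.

ρ = √(x²+y²) = √(1.036² + 0.723²) = 1.26334
φ = atan2(y, x) mod 360° = atan2(0.723, 1.036) = 34.9103°
|p|² = ρ² + z² = 1.26334² + 1.299² = 3.28343
κ = 2ρ / |p|² = 2×1.26334 / 3.28343 = 0.76952
θ = 2·atan2(ρ, z) = 2·atan2(1.26334, 1.299) = 1.54296 rad
ℓ = θ/κ = 1.54296/0.76952 = 2.00509

0.7695 34.91 2.0051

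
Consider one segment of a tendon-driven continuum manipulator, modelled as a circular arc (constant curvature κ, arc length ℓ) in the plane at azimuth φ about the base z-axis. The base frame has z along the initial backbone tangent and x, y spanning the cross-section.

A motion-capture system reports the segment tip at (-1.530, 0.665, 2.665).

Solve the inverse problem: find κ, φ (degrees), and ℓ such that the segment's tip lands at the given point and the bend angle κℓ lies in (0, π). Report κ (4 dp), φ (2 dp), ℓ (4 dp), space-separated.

0.3375 156.51 3.3142

ρ = √(x²+y²) = √(-1.530² + 0.665²) = 1.66827
φ = atan2(y, x) mod 360° = atan2(0.665, -1.530) = 156.5083°
|p|² = ρ² + z² = 1.66827² + 2.665² = 9.88535
κ = 2ρ / |p|² = 2×1.66827 / 9.88535 = 0.33752
θ = 2·atan2(ρ, z) = 2·atan2(1.66827, 2.665) = 1.11863 rad
ℓ = θ/κ = 1.11863/0.33752 = 3.31421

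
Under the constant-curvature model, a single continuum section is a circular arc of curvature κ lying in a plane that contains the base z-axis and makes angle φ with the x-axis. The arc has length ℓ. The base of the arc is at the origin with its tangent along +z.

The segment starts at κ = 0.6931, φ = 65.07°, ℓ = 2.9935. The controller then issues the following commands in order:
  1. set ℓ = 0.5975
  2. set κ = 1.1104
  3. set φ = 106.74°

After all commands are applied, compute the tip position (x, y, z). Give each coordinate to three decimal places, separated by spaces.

initial: κ=0.6931, φ=65.07°, ℓ=2.9935
cmd 1: set ℓ=0.5975 → (κ,φ,ℓ)=(0.6931,65.07°,0.5975) → tip=(0.0514,0.1106,0.5806)
cmd 2: set κ=1.1104 → (κ,φ,ℓ)=(1.1104,65.07°,0.5975) → tip=(0.0805,0.1732,0.5546)
cmd 3: set φ=106.74° → (κ,φ,ℓ)=(1.1104,106.74°,0.5975) → tip=(-0.0550,0.1829,0.5546)

-0.055 0.183 0.555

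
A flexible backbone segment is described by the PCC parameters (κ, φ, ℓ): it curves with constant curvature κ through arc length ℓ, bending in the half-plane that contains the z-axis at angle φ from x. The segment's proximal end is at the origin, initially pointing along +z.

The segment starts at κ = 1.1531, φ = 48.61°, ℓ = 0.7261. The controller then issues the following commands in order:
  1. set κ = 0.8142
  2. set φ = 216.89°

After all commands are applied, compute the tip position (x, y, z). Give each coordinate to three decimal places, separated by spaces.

-0.167 -0.125 0.685

initial: κ=1.1531, φ=48.61°, ℓ=0.7261
cmd 1: set κ=0.8142 → (κ,φ,ℓ)=(0.8142,48.61°,0.7261) → tip=(0.1378,0.1564,0.6845)
cmd 2: set φ=216.89° → (κ,φ,ℓ)=(0.8142,216.89°,0.7261) → tip=(-0.1667,-0.1251,0.6845)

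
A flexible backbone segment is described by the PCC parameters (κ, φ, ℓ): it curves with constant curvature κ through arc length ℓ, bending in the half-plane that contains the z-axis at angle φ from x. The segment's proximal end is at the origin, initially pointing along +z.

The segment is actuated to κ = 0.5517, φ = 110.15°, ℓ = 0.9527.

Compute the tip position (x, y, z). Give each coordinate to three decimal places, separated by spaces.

θ = κ·ℓ = 0.5517 × 0.9527 = 0.52560 rad
ρ = (1 − cos θ)/κ = (1 − 0.86502)/0.5517 = 0.24466
z = sin θ / κ = 0.50174/0.5517 = 0.90944
x = ρ cos φ = 0.24466 × cos(110.15°) = -0.08428
y = ρ sin φ = 0.24466 × sin(110.15°) = 0.22969

-0.084 0.230 0.909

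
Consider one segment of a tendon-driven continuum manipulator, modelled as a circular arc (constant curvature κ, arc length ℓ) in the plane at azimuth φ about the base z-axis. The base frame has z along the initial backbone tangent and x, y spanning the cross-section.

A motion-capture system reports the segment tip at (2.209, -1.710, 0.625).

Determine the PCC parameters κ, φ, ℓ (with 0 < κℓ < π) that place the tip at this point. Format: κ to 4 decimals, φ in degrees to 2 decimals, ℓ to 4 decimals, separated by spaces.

ρ = √(x²+y²) = √(2.209² + -1.710²) = 2.79352
φ = atan2(y, x) mod 360° = atan2(-1.710, 2.209) = 322.2563°
|p|² = ρ² + z² = 2.79352² + 0.625² = 8.19441
κ = 2ρ / |p|² = 2×2.79352 / 8.19441 = 0.68181
θ = 2·atan2(ρ, z) = 2·atan2(2.79352, 0.625) = 2.70138 rad
ℓ = θ/κ = 2.70138/0.68181 = 3.96205

0.6818 322.26 3.9621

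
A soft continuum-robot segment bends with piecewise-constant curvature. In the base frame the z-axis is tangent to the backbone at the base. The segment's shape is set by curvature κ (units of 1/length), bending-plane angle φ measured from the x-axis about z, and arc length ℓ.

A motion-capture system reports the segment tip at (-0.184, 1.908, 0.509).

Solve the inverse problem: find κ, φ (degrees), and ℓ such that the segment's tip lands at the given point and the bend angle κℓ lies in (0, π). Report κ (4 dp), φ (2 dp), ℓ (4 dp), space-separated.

0.9747 95.51 2.6907

ρ = √(x²+y²) = √(-0.184² + 1.908²) = 1.91685
φ = atan2(y, x) mod 360° = atan2(1.908, -0.184) = 95.5083°
|p|² = ρ² + z² = 1.91685² + 0.509² = 3.93340
κ = 2ρ / |p|² = 2×1.91685 / 3.93340 = 0.97465
θ = 2·atan2(ρ, z) = 2·atan2(1.91685, 0.509) = 2.62249 rad
ℓ = θ/κ = 2.62249/0.97465 = 2.69069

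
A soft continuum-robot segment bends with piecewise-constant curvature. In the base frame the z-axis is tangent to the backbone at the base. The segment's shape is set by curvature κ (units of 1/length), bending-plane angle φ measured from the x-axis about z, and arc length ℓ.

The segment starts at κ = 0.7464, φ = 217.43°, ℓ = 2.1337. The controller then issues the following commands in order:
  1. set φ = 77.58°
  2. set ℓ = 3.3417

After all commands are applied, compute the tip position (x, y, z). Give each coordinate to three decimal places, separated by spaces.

0.518 2.352 0.808

initial: κ=0.7464, φ=217.43°, ℓ=2.1337
cmd 1: set φ=77.58° → (κ,φ,ℓ)=(0.7464,77.58°,2.1337) → tip=(0.2944,1.3369,1.3394)
cmd 2: set ℓ=3.3417 → (κ,φ,ℓ)=(0.7464,77.58°,3.3417) → tip=(0.5180,2.3521,0.8080)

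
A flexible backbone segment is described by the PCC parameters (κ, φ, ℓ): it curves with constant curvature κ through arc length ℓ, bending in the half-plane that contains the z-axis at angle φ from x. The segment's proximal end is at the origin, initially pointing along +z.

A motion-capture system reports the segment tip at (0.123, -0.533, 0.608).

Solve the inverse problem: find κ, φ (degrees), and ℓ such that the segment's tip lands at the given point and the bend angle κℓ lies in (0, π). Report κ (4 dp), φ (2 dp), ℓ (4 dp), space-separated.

ρ = √(x²+y²) = √(0.123² + -0.533²) = 0.54701
φ = atan2(y, x) mod 360° = atan2(-0.533, 0.123) = 282.9946°
|p|² = ρ² + z² = 0.54701² + 0.608² = 0.66888
κ = 2ρ / |p|² = 2×0.54701 / 0.66888 = 1.63559
θ = 2·atan2(ρ, z) = 2·atan2(0.54701, 0.608) = 1.46528 rad
ℓ = θ/κ = 1.46528/1.63559 = 0.89587

1.6356 282.99 0.8959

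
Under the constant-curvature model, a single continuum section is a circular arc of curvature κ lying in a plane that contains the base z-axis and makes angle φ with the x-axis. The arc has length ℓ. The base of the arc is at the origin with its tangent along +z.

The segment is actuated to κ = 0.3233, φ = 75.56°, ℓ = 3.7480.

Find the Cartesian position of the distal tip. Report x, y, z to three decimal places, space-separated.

θ = κ·ℓ = 0.3233 × 3.7480 = 1.21173 rad
ρ = (1 − cos θ)/κ = (1 − 0.35140)/0.3233 = 2.00618
z = sin θ / κ = 0.93622/0.3233 = 2.89584
x = ρ cos φ = 2.00618 × cos(75.56°) = 0.50027
y = ρ sin φ = 2.00618 × sin(75.56°) = 1.94280

0.500 1.943 2.896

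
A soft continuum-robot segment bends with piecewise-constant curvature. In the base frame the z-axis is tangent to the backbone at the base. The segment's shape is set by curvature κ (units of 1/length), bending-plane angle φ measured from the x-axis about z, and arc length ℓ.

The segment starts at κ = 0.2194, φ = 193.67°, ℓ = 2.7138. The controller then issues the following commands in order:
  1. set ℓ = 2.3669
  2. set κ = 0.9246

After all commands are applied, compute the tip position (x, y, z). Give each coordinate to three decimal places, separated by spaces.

initial: κ=0.2194, φ=193.67°, ℓ=2.7138
cmd 1: set ℓ=2.3669 → (κ,φ,ℓ)=(0.2194,193.67°,2.3669) → tip=(-0.5839,-0.1420,2.2619)
cmd 2: set κ=0.9246 → (κ,φ,ℓ)=(0.9246,193.67°,2.3669) → tip=(-1.6595,-0.4036,0.8817)

-1.660 -0.404 0.882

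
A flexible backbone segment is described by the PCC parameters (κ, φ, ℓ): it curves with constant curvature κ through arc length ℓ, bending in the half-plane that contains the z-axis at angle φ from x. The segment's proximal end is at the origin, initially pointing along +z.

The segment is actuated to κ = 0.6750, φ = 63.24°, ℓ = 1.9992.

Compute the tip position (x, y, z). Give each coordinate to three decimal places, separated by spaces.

0.521 1.032 1.445

θ = κ·ℓ = 0.6750 × 1.9992 = 1.34946 rad
ρ = (1 − cos θ)/κ = (1 − 0.21953)/0.6750 = 1.15625
z = sin θ / κ = 0.97560/0.6750 = 1.44534
x = ρ cos φ = 1.15625 × cos(63.24°) = 0.52060
y = ρ sin φ = 1.15625 × sin(63.24°) = 1.03241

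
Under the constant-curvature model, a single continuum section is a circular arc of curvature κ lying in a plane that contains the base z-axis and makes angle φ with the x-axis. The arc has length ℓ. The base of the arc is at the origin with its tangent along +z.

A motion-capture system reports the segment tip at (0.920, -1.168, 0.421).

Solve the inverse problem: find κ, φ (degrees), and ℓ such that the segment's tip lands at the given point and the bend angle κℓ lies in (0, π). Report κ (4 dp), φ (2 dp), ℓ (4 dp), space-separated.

ρ = √(x²+y²) = √(0.920² + -1.168²) = 1.48682
φ = atan2(y, x) mod 360° = atan2(-1.168, 0.920) = 308.2265°
|p|² = ρ² + z² = 1.48682² + 0.421² = 2.38786
κ = 2ρ / |p|² = 2×1.48682 / 2.38786 = 1.24531
θ = 2·atan2(ρ, z) = 2·atan2(1.48682, 0.421) = 2.58973 rad
ℓ = θ/κ = 2.58973/1.24531 = 2.07958

1.2453 308.23 2.0796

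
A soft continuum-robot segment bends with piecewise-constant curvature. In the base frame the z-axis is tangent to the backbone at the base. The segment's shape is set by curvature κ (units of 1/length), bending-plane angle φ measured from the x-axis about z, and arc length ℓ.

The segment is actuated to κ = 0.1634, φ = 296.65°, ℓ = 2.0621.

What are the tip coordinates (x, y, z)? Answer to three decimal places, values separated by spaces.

θ = κ·ℓ = 0.1634 × 2.0621 = 0.33695 rad
ρ = (1 − cos θ)/κ = (1 − 0.94377)/0.1634 = 0.34413
z = sin θ / κ = 0.33061/0.1634 = 2.02330
x = ρ cos φ = 0.34413 × cos(296.65°) = 0.15436
y = ρ sin φ = 0.34413 × sin(296.65°) = -0.30758

0.154 -0.308 2.023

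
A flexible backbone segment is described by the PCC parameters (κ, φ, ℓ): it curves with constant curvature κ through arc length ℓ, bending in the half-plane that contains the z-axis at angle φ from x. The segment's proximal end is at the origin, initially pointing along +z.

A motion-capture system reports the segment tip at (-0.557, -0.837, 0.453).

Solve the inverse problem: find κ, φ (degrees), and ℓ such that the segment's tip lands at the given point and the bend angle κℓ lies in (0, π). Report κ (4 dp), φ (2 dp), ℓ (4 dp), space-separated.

1.6536 236.36 1.3879

ρ = √(x²+y²) = √(-0.557² + -0.837²) = 1.00539
φ = atan2(y, x) mod 360° = atan2(-0.837, -0.557) = 236.3573°
|p|² = ρ² + z² = 1.00539² + 0.453² = 1.21603
κ = 2ρ / |p|² = 2×1.00539 / 1.21603 = 1.65357
θ = 2·atan2(ρ, z) = 2·atan2(1.00539, 0.453) = 2.29494 rad
ℓ = θ/κ = 2.29494/1.65357 = 1.38787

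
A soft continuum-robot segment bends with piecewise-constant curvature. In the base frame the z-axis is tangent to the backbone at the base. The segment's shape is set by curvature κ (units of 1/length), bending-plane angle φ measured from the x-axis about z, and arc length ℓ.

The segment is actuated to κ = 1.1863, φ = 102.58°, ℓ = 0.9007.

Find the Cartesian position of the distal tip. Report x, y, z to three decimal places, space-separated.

θ = κ·ℓ = 1.1863 × 0.9007 = 1.06850 rad
ρ = (1 − cos θ)/κ = (1 − 0.48144)/1.1863 = 0.43712
z = sin θ / κ = 0.87648/1.1863 = 0.73883
x = ρ cos φ = 0.43712 × cos(102.58°) = -0.09521
y = ρ sin φ = 0.43712 × sin(102.58°) = 0.42663

-0.095 0.427 0.739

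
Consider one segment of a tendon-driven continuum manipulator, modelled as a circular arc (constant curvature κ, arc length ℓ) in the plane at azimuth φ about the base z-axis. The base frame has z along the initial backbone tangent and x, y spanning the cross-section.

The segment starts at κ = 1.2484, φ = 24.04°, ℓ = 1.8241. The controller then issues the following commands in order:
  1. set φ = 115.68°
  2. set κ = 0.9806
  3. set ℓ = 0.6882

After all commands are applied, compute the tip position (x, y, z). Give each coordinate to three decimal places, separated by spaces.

-0.097 0.201 0.637

initial: κ=1.2484, φ=24.04°, ℓ=1.8241
cmd 1: set φ=115.68° → (κ,φ,ℓ)=(1.2484,115.68°,1.8241) → tip=(-0.5724,1.1905,0.6093)
cmd 2: set κ=0.9806 → (κ,φ,ℓ)=(0.9806,115.68°,1.8241) → tip=(-0.5375,1.1178,0.9957)
cmd 3: set ℓ=0.6882 → (κ,φ,ℓ)=(0.9806,115.68°,0.6882) → tip=(-0.0969,0.2015,0.6371)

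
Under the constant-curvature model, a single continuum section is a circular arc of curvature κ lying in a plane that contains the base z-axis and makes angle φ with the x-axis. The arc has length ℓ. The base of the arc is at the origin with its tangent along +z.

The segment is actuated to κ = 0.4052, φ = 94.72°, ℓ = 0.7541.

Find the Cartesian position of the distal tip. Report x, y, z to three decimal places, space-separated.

-0.009 0.114 0.742

θ = κ·ℓ = 0.4052 × 0.7541 = 0.30556 rad
ρ = (1 − cos θ)/κ = (1 − 0.95368)/0.4052 = 0.11432
z = sin θ / κ = 0.30083/0.4052 = 0.74242
x = ρ cos φ = 0.11432 × cos(94.72°) = -0.00941
y = ρ sin φ = 0.11432 × sin(94.72°) = 0.11393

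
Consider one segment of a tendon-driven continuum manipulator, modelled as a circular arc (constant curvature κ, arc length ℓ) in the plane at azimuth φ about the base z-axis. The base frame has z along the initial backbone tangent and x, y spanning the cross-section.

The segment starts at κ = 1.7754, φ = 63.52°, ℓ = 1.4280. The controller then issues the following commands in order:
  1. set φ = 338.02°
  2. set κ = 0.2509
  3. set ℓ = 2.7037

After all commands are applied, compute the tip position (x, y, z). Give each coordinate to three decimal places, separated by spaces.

0.818 -0.330 2.501

initial: κ=1.7754, φ=63.52°, ℓ=1.4280
cmd 1: set φ=338.02° → (κ,φ,ℓ)=(1.7754,338.02°,1.4280) → tip=(0.9515,-0.3841,0.3210)
cmd 2: set κ=0.2509 → (κ,φ,ℓ)=(0.2509,338.02°,1.4280) → tip=(0.2347,-0.0947,1.3976)
cmd 3: set ℓ=2.7037 → (κ,φ,ℓ)=(0.2509,338.02°,2.7037) → tip=(0.8183,-0.3303,2.5011)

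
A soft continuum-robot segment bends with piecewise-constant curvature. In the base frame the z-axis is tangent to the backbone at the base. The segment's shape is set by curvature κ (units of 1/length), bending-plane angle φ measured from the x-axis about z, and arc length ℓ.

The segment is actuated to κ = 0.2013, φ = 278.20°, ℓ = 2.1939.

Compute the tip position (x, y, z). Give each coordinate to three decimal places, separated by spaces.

0.068 -0.472 2.123

θ = κ·ℓ = 0.2013 × 2.1939 = 0.44163 rad
ρ = (1 − cos θ)/κ = (1 − 0.90406)/0.2013 = 0.47663
z = sin θ / κ = 0.42742/0.2013 = 2.12328
x = ρ cos φ = 0.47663 × cos(278.20°) = 0.06798
y = ρ sin φ = 0.47663 × sin(278.20°) = -0.47175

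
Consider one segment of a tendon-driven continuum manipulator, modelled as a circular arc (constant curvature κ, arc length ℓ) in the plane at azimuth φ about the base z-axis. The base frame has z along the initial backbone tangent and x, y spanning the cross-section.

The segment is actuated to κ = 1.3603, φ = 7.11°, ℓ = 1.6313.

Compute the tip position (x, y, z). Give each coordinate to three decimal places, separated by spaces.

θ = κ·ℓ = 1.3603 × 1.6313 = 2.21906 rad
ρ = (1 − cos θ)/κ = (1 − -0.60380)/1.3603 = 1.17901
z = sin θ / κ = 0.79713/1.3603 = 0.58600
x = ρ cos φ = 1.17901 × cos(7.11°) = 1.16994
y = ρ sin φ = 1.17901 × sin(7.11°) = 0.14593

1.170 0.146 0.586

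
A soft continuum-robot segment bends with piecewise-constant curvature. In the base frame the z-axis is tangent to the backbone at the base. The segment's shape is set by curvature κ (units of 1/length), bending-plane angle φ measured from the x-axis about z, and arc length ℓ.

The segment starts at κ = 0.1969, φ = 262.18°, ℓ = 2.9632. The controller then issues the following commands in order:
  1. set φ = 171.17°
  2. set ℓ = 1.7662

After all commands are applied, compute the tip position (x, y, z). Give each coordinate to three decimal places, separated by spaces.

initial: κ=0.1969, φ=262.18°, ℓ=2.9632
cmd 1: set φ=171.17° → (κ,φ,ℓ)=(0.1969,171.17°,2.9632) → tip=(-0.8302,0.1290,2.7979)
cmd 2: set ℓ=1.7662 → (κ,φ,ℓ)=(0.1969,171.17°,1.7662) → tip=(-0.3004,0.0467,1.7308)

-0.300 0.047 1.731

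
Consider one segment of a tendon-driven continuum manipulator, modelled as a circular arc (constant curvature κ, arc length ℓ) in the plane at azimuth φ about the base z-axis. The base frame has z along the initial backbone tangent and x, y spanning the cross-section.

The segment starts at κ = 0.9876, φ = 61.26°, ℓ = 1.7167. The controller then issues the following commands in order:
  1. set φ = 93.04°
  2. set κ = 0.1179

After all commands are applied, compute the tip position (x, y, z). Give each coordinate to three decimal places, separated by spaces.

initial: κ=0.9876, φ=61.26°, ℓ=1.7167
cmd 1: set φ=93.04° → (κ,φ,ℓ)=(0.9876,93.04°,1.7167) → tip=(-0.0604,1.1368,1.0047)
cmd 2: set κ=0.1179 → (κ,φ,ℓ)=(0.1179,93.04°,1.7167) → tip=(-0.0092,0.1729,1.7050)

-0.009 0.173 1.705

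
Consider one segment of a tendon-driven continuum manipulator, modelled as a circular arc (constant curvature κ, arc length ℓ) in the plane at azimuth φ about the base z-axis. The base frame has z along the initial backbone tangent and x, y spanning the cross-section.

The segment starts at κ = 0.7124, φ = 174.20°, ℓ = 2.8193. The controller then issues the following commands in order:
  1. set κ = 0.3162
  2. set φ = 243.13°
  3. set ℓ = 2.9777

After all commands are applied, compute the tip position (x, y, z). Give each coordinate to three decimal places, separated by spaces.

-0.588 -1.161 2.557

initial: κ=0.7124, φ=174.20°, ℓ=2.8193
cmd 1: set κ=0.3162 → (κ,φ,ℓ)=(0.3162,174.20°,2.8193) → tip=(-1.1696,0.1188,2.4604)
cmd 2: set φ=243.13° → (κ,φ,ℓ)=(0.3162,243.13°,2.8193) → tip=(-0.5313,-1.0487,2.4604)
cmd 3: set ℓ=2.9777 → (κ,φ,ℓ)=(0.3162,243.13°,2.9777) → tip=(-0.5881,-1.1608,2.5568)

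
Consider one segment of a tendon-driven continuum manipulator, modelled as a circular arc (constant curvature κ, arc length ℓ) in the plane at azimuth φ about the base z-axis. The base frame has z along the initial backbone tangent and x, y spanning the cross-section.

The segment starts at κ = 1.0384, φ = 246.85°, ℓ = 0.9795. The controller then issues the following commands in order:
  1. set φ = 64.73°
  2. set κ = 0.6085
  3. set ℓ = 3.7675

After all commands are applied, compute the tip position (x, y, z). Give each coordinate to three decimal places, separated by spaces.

initial: κ=1.0384, φ=246.85°, ℓ=0.9795
cmd 1: set φ=64.73° → (κ,φ,ℓ)=(1.0384,64.73°,0.9795) → tip=(0.1949,0.4129,0.8191)
cmd 2: set κ=0.6085 → (κ,φ,ℓ)=(0.6085,64.73°,0.9795) → tip=(0.1210,0.2562,0.9225)
cmd 3: set ℓ=3.7675 → (κ,φ,ℓ)=(0.6085,64.73°,3.7675) → tip=(1.1650,2.4680,1.2336)

1.165 2.468 1.234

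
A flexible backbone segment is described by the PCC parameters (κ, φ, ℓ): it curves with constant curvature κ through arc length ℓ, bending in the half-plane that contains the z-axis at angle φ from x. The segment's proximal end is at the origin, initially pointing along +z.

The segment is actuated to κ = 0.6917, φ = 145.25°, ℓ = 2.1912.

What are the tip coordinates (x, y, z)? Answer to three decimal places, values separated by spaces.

θ = κ·ℓ = 0.6917 × 2.1912 = 1.51565 rad
ρ = (1 − cos θ)/κ = (1 − 0.05512)/0.6917 = 1.36603
z = sin θ / κ = 0.99848/0.6917 = 1.44352
x = ρ cos φ = 1.36603 × cos(145.25°) = -1.12240
y = ρ sin φ = 1.36603 × sin(145.25°) = 0.77863

-1.122 0.779 1.444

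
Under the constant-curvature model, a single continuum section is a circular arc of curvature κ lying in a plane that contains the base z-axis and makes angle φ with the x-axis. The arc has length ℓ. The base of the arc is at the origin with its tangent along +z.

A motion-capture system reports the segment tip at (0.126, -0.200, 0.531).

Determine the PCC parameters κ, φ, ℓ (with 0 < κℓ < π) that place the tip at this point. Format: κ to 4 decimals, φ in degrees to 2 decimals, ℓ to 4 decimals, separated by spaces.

ρ = √(x²+y²) = √(0.126² + -0.200²) = 0.23638
φ = atan2(y, x) mod 360° = atan2(-0.200, 0.126) = 302.2109°
|p|² = ρ² + z² = 0.23638² + 0.531² = 0.33784
κ = 2ρ / |p|² = 2×0.23638 / 0.33784 = 1.39938
θ = 2·atan2(ρ, z) = 2·atan2(0.23638, 0.531) = 0.83765 rad
ℓ = θ/κ = 0.83765/1.39938 = 0.59858

1.3994 302.21 0.5986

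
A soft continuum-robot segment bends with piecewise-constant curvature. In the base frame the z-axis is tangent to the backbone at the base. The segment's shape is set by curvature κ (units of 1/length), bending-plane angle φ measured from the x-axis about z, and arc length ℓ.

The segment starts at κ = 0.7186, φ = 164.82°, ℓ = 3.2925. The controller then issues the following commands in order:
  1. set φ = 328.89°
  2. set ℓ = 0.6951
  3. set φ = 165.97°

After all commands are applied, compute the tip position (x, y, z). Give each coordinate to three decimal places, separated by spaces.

-0.165 0.041 0.667

initial: κ=0.7186, φ=164.82°, ℓ=3.2925
cmd 1: set φ=328.89° → (κ,φ,ℓ)=(0.7186,328.89°,3.2925) → tip=(2.0421,-1.2324,0.9743)
cmd 2: set ℓ=0.6951 → (κ,φ,ℓ)=(0.7186,328.89°,0.6951) → tip=(0.1456,-0.0878,0.6666)
cmd 3: set φ=165.97° → (κ,φ,ℓ)=(0.7186,165.97°,0.6951) → tip=(-0.1649,0.0412,0.6666)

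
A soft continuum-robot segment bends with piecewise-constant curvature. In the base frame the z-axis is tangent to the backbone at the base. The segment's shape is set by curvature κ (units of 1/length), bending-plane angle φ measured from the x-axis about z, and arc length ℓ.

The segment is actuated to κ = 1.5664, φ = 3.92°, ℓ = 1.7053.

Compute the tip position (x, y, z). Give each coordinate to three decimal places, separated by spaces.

θ = κ·ℓ = 1.5664 × 1.7053 = 2.67118 rad
ρ = (1 − cos θ)/κ = (1 − -0.89138)/1.5664 = 1.20747
z = sin θ / κ = 0.45325/1.5664 = 0.28936
x = ρ cos φ = 1.20747 × cos(3.92°) = 1.20465
y = ρ sin φ = 1.20747 × sin(3.92°) = 0.08255

1.205 0.083 0.289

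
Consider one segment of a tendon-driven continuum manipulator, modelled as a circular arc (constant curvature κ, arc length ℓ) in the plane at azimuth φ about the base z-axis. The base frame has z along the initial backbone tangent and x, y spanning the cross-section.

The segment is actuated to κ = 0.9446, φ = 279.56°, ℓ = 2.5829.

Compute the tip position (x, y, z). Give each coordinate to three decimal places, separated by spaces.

0.310 -1.841 0.683

θ = κ·ℓ = 0.9446 × 2.5829 = 2.43981 rad
ρ = (1 − cos θ)/κ = (1 − -0.76369)/0.9446 = 1.86713
z = sin θ / κ = 0.64558/0.9446 = 0.68344
x = ρ cos φ = 1.86713 × cos(279.56°) = 0.31009
y = ρ sin φ = 1.86713 × sin(279.56°) = -1.84120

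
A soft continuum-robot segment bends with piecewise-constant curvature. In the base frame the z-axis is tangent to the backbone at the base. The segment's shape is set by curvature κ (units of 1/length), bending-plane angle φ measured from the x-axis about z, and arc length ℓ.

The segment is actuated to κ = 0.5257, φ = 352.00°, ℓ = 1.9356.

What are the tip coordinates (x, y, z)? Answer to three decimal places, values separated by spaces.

0.894 -0.126 1.618

θ = κ·ℓ = 0.5257 × 1.9356 = 1.01754 rad
ρ = (1 − cos θ)/κ = (1 − 0.52546)/0.5257 = 0.90269
z = sin θ / κ = 0.85082/0.5257 = 1.61845
x = ρ cos φ = 0.90269 × cos(352.00°) = 0.89390
y = ρ sin φ = 0.90269 × sin(352.00°) = -0.12563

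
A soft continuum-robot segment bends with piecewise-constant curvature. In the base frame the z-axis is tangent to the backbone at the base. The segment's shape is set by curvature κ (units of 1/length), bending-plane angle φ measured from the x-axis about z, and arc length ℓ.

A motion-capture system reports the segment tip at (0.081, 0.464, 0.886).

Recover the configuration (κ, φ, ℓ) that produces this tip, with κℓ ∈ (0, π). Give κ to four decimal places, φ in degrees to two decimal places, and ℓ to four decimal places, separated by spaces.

0.9356 80.10 1.0445

ρ = √(x²+y²) = √(0.081² + 0.464²) = 0.47102
φ = atan2(y, x) mod 360° = atan2(0.464, 0.081) = 80.0977°
|p|² = ρ² + z² = 0.47102² + 0.886² = 1.00685
κ = 2ρ / |p|² = 2×0.47102 / 1.00685 = 0.93562
θ = 2·atan2(ρ, z) = 2·atan2(0.47102, 0.886) = 0.97725 rad
ℓ = θ/κ = 0.97725/0.93562 = 1.04449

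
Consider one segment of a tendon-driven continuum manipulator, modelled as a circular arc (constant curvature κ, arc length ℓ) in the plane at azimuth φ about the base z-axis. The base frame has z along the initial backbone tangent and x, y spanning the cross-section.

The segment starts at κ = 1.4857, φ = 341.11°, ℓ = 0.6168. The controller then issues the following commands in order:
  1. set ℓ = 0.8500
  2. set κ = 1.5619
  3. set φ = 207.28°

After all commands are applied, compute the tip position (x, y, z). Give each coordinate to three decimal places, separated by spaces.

initial: κ=1.4857, φ=341.11°, ℓ=0.6168
cmd 1: set ℓ=0.8500 → (κ,φ,ℓ)=(1.4857,341.11°,0.8500) → tip=(0.4438,-0.1519,0.6414)
cmd 2: set κ=1.5619 → (κ,φ,ℓ)=(1.5619,341.11°,0.8500) → tip=(0.4599,-0.1574,0.6214)
cmd 3: set φ=207.28° → (κ,φ,ℓ)=(1.5619,207.28°,0.8500) → tip=(-0.4320,-0.2228,0.6214)

-0.432 -0.223 0.621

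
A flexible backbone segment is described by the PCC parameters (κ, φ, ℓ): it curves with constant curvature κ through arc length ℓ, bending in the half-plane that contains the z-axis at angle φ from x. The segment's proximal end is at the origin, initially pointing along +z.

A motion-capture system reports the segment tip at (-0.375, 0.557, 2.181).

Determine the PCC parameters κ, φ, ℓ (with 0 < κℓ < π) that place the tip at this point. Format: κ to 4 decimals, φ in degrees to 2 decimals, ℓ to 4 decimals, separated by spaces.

ρ = √(x²+y²) = √(-0.375² + 0.557²) = 0.67147
φ = atan2(y, x) mod 360° = atan2(0.557, -0.375) = 123.9504°
|p|² = ρ² + z² = 0.67147² + 2.181² = 5.20763
κ = 2ρ / |p|² = 2×0.67147 / 5.20763 = 0.25788
θ = 2·atan2(ρ, z) = 2·atan2(0.67147, 2.181) = 0.59733 rad
ℓ = θ/κ = 0.59733/0.25788 = 2.31631

0.2579 123.95 2.3163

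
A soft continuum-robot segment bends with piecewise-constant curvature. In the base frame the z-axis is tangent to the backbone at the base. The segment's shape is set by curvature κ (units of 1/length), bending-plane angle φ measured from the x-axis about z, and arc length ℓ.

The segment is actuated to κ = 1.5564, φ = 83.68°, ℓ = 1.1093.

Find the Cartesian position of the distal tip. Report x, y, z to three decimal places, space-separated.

θ = κ·ℓ = 1.5564 × 1.1093 = 1.72651 rad
ρ = (1 − cos θ)/κ = (1 − -0.15509)/1.5564 = 0.74215
z = sin θ / κ = 0.98790/1.5564 = 0.63473
x = ρ cos φ = 0.74215 × cos(83.68°) = 0.08170
y = ρ sin φ = 0.74215 × sin(83.68°) = 0.73764

0.082 0.738 0.635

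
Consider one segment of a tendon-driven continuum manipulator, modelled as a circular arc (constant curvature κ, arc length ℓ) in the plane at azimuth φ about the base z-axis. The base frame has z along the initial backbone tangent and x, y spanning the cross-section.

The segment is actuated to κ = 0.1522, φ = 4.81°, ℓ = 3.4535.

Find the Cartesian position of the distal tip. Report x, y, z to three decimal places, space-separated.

0.884 0.074 3.297

θ = κ·ℓ = 0.1522 × 3.4535 = 0.52562 rad
ρ = (1 − cos θ)/κ = (1 − 0.86501)/0.1522 = 0.88691
z = sin θ / κ = 0.50175/0.1522 = 3.29666
x = ρ cos φ = 0.88691 × cos(4.81°) = 0.88379
y = ρ sin φ = 0.88691 × sin(4.81°) = 0.07437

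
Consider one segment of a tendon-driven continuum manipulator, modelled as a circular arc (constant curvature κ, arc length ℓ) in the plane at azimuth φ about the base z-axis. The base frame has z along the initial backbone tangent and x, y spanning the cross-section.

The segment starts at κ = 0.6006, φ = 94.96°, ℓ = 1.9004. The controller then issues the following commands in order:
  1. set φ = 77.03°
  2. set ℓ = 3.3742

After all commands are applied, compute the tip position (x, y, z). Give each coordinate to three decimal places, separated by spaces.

0.538 2.337 1.495

initial: κ=0.6006, φ=94.96°, ℓ=1.9004
cmd 1: set φ=77.03° → (κ,φ,ℓ)=(0.6006,77.03°,1.9004) → tip=(0.2181,0.9470,1.5138)
cmd 2: set ℓ=3.3742 → (κ,φ,ℓ)=(0.6006,77.03°,3.3742) → tip=(0.5382,2.3367,1.4951)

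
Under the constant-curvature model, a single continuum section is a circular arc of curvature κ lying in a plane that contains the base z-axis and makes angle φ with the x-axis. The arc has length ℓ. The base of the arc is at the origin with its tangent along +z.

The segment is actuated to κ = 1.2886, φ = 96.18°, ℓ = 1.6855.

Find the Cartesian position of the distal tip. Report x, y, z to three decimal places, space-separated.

θ = κ·ℓ = 1.2886 × 1.6855 = 2.17194 rad
ρ = (1 − cos θ)/κ = (1 − -0.56558)/1.2886 = 1.21495
z = sin θ / κ = 0.82469/1.2886 = 0.63999
x = ρ cos φ = 1.21495 × cos(96.18°) = -0.13079
y = ρ sin φ = 1.21495 × sin(96.18°) = 1.20789

-0.131 1.208 0.640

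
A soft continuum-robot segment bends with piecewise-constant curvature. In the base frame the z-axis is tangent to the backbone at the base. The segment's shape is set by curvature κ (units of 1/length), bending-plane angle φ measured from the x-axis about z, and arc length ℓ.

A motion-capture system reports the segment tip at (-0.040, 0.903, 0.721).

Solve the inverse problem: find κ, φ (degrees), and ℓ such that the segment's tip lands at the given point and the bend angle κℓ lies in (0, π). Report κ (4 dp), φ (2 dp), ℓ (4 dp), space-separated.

1.3523 92.54 1.3274

ρ = √(x²+y²) = √(-0.040² + 0.903²) = 0.90389
φ = atan2(y, x) mod 360° = atan2(0.903, -0.040) = 92.5364°
|p|² = ρ² + z² = 0.90389² + 0.721² = 1.33685
κ = 2ρ / |p|² = 2×0.90389 / 1.33685 = 1.35226
θ = 2·atan2(ρ, z) = 2·atan2(0.90389, 0.721) = 1.79496 rad
ℓ = θ/κ = 1.79496/1.35226 = 1.32738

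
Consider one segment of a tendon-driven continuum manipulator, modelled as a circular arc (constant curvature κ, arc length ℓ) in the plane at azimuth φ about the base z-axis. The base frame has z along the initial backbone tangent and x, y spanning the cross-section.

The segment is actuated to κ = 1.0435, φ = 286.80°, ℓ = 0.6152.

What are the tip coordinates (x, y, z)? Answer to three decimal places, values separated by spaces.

θ = κ·ℓ = 1.0435 × 0.6152 = 0.64196 rad
ρ = (1 − cos θ)/κ = (1 − 0.80092)/1.0435 = 0.19078
z = sin θ / κ = 0.59877/1.0435 = 0.57381
x = ρ cos φ = 0.19078 × cos(286.80°) = 0.05514
y = ρ sin φ = 0.19078 × sin(286.80°) = -0.18264

0.055 -0.183 0.574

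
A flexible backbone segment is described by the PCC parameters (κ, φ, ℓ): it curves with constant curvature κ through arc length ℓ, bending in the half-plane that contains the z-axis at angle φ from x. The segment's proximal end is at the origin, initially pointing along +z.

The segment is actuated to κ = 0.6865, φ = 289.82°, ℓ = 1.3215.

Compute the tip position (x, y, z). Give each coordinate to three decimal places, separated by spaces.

θ = κ·ℓ = 0.6865 × 1.3215 = 0.90721 rad
ρ = (1 − cos θ)/κ = (1 − 0.61595)/0.6865 = 0.55944
z = sin θ / κ = 0.78779/0.6865 = 1.14754
x = ρ cos φ = 0.55944 × cos(289.82°) = 0.18969
y = ρ sin φ = 0.55944 × sin(289.82°) = -0.52630

0.190 -0.526 1.148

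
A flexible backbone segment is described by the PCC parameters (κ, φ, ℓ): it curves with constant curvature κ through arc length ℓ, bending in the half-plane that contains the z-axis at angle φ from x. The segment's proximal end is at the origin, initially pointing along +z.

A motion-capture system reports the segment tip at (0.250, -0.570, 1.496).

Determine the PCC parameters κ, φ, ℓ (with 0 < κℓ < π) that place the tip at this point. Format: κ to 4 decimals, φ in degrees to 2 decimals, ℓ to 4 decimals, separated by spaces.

0.4741 293.68 1.6631

ρ = √(x²+y²) = √(0.250² + -0.570²) = 0.62241
φ = atan2(y, x) mod 360° = atan2(-0.570, 0.250) = 293.6821°
|p|² = ρ² + z² = 0.62241² + 1.496² = 2.62542
κ = 2ρ / |p|² = 2×0.62241 / 2.62542 = 0.47415
θ = 2·atan2(ρ, z) = 2·atan2(0.62241, 1.496) = 0.78854 rad
ℓ = θ/κ = 0.78854/0.47415 = 1.66307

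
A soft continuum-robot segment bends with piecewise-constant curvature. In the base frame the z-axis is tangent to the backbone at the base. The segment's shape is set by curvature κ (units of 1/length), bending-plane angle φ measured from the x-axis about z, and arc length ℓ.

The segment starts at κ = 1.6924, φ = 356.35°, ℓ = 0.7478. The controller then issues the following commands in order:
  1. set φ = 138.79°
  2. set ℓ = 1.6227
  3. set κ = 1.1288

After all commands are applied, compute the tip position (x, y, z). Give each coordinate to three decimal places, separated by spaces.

-0.838 0.734 0.856

initial: κ=1.6924, φ=356.35°, ℓ=0.7478
cmd 1: set φ=138.79° → (κ,φ,ℓ)=(1.6924,138.79°,0.7478) → tip=(-0.3109,0.2723,0.5636)
cmd 2: set ℓ=1.6227 → (κ,φ,ℓ)=(1.6924,138.79°,1.6227) → tip=(-0.8547,0.7485,0.2276)
cmd 3: set κ=1.1288 → (κ,φ,ℓ)=(1.1288,138.79°,1.6227) → tip=(-0.8384,0.7342,0.8559)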